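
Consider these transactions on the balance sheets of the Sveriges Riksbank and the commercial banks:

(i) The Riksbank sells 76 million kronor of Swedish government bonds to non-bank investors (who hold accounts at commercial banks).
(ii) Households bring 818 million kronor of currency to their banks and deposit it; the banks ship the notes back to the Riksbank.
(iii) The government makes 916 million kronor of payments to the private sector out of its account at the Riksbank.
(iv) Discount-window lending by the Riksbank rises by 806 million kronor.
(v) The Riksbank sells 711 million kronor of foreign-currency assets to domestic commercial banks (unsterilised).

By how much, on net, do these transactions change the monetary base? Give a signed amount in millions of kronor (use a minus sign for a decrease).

Riksbank balance sheet:
  Assets:      Securities −76M, Loans to banks +806M, Foreign assets −711M
  Liabilities: Bank reserves +1753M, Currency in circulation −818M, Government deposits −916M
Monetary base = currency + reserves: −818M + (+1753M) = +935 million.

+935 million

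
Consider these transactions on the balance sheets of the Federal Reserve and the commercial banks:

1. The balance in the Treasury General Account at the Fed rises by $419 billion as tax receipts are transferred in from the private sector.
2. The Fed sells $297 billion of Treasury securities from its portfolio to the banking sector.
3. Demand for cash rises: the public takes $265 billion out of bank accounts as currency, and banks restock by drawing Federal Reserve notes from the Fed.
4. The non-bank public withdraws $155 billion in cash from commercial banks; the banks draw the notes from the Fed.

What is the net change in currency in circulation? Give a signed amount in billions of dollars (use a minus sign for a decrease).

Fed balance sheet:
  Assets:      Securities −$297B
  Liabilities: Bank reserves −$1136B, Currency in circulation +$420B, Government deposits +$419B
So the change in currency in circulation is +$420 billion.

+$420 billion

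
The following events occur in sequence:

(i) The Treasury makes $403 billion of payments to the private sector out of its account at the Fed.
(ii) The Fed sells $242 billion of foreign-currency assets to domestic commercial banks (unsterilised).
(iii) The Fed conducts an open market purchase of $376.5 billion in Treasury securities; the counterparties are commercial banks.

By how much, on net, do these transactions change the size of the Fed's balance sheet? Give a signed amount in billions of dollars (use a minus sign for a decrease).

Fed balance sheet:
  Assets:      Securities +$376.5B, Foreign assets −$242B
  Liabilities: Bank reserves +$537.5B, Government deposits −$403B
Change in total Fed assets = +$134.5 billion.

+$134.5 billion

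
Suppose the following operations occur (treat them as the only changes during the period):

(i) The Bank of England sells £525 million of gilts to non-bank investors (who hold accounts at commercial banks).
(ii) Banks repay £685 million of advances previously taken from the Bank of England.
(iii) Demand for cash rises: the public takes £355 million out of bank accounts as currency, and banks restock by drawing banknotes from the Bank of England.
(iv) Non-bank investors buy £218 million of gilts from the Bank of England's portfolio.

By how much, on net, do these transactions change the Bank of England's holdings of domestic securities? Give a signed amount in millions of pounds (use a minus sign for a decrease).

Asset sale (to non-banks) £525 million: securities removed from the Bank of England's portfolio → −£525M.
Discount-window repayment £685 million: the Bank of England's securities portfolio is untouched → 0.
Currency withdrawal £355 million: the Bank of England's securities portfolio is untouched → 0.
Asset sale (to non-banks) £218 million: securities removed from the Bank of England's portfolio → −£218M.
Net: −525 + 0 + 0 − 218 = -£743 million.

-£743 million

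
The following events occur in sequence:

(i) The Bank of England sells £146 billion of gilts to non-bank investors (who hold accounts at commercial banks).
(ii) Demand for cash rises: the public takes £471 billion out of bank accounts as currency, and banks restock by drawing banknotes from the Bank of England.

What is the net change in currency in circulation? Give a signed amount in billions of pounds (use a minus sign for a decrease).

Asset sale (to non-banks) £146 billion: no currency enters or leaves circulation → 0.
Currency withdrawal £471 billion: notes leave the central bank → +£471B.
Net: 0 + 471 = +£471 billion.

+£471 billion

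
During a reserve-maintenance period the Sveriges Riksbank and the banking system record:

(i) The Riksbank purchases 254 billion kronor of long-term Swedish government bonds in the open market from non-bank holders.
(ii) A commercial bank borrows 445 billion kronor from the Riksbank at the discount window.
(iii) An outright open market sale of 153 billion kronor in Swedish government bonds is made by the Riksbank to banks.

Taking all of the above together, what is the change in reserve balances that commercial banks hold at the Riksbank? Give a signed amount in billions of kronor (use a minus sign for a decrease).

Riksbank balance sheet:
  Assets:      Securities +101B, Loans to banks +445B
  Liabilities: Bank reserves +546B
So the change in reserve balances that commercial banks hold at the Riksbank is +546 billion.

+546 billion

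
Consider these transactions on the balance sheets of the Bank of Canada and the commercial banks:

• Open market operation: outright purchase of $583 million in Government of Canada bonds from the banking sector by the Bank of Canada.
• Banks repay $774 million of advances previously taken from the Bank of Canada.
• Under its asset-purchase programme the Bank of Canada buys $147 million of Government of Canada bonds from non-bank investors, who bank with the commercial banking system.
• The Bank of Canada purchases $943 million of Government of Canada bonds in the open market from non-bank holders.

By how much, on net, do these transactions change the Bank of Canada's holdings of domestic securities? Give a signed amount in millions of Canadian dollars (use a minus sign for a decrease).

+$1673 million

OMO purchase (from banks) $583 million: securities added to the Bank of Canada's portfolio → +$583M.
Discount-window repayment $774 million: the Bank of Canada's securities portfolio is untouched → 0.
Asset purchase (from non-banks) $147 million: securities added to the Bank of Canada's portfolio → +$147M.
Asset purchase (from non-banks) $943 million: securities added to the Bank of Canada's portfolio → +$943M.
Net: 583 + 0 + 147 + 943 = +$1673 million.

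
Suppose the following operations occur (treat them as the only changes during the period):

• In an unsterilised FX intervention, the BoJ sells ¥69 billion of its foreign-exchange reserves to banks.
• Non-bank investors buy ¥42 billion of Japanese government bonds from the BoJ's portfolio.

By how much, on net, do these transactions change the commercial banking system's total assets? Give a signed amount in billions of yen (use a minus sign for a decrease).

-¥42 billion

BoJ balance sheet:
  Assets:      Securities −¥42B, Foreign assets −¥69B
  Liabilities: Bank reserves −¥111B
Commercial banking system:
  Assets:      Reserves at CB −¥111B, Foreign assets +¥69B
  Liabilities: Checkable deposits −¥42B
Change in total bank assets = -¥42 billion.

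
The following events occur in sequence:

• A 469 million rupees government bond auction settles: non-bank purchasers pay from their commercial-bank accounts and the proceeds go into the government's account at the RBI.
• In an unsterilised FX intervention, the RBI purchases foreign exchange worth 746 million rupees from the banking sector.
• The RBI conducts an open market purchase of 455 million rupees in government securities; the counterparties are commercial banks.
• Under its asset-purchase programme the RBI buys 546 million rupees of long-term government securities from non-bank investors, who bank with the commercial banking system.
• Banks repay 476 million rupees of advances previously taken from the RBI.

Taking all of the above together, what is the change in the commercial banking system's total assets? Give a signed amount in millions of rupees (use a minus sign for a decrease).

-399 million

Government account inflow 469 million rupees: bank balance sheets shrink → −469M.
FX purchase 746 million rupees: just an asset swap on bank balance sheets → 0.
OMO purchase (from banks) 455 million rupees: just an asset swap on bank balance sheets → 0.
Asset purchase (from non-banks) 546 million rupees: bank balance sheets expand → +546M.
Discount-window repayment 476 million rupees: bank balance sheets shrink → −476M.
Net: −469 + 0 + 0 + 546 − 476 = -399 million.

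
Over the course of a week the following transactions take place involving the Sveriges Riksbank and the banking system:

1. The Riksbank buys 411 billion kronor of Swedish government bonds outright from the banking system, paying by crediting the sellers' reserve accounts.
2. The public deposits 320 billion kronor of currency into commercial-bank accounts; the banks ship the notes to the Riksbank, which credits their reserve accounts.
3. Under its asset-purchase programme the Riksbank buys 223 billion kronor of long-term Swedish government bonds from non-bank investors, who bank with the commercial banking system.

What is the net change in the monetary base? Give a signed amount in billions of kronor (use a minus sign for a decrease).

+634 billion

OMO purchase (from banks) 411 billion kronor: Riksbank balance sheet expands → +411B.
Currency deposit 320 billion kronor: just a shift between currency and reserves — both are base money → 0.
Asset purchase (from non-banks) 223 billion kronor: Riksbank balance sheet expands → +223B.
Net: 411 + 0 + 223 = +634 billion.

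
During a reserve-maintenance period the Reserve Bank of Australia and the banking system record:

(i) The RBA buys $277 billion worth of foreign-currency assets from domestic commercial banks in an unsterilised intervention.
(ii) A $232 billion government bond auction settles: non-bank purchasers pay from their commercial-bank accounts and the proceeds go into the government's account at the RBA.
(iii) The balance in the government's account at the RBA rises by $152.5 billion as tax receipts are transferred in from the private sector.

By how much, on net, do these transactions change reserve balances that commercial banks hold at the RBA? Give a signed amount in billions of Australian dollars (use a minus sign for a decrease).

RBA balance sheet:
  Assets:      Foreign assets +$277B
  Liabilities: Bank reserves −$107.5B, Government deposits +$384.5B
Commercial banking system:
  Assets:      Reserves at CB −$107.5B, Foreign assets −$277B
  Liabilities: Checkable deposits −$384.5B
So the change in reserve balances that commercial banks hold at the RBA is -$107.5 billion.

-$107.5 billion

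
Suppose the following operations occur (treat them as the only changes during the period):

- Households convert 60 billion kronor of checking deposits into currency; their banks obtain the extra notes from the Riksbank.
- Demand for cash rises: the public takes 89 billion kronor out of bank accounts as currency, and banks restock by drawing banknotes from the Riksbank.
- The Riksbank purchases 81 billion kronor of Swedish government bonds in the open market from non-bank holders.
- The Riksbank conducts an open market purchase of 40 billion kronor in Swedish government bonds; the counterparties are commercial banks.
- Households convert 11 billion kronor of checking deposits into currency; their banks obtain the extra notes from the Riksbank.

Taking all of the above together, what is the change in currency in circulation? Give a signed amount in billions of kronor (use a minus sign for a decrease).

+160 billion

Riksbank balance sheet:
  Assets:      Securities +121B
  Liabilities: Bank reserves −39B, Currency in circulation +160B
Commercial banking system:
  Assets:      Reserves at CB −39B, Securities −40B
  Liabilities: Checkable deposits −79B
So the change in currency in circulation is +160 billion.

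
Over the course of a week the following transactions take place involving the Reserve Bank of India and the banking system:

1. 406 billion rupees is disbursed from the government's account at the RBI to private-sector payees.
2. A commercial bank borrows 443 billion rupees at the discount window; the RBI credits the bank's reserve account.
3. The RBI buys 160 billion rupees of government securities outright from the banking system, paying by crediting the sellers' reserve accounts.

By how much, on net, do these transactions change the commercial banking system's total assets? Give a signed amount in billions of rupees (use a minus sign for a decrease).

+849 billion

Government spending 406 billion rupees: bank balance sheets expand → +406B.
Discount-window loan 443 billion rupees: bank balance sheets expand → +443B.
OMO purchase (from banks) 160 billion rupees: just an asset swap on bank balance sheets → 0.
Net: 406 + 443 + 0 = +849 billion.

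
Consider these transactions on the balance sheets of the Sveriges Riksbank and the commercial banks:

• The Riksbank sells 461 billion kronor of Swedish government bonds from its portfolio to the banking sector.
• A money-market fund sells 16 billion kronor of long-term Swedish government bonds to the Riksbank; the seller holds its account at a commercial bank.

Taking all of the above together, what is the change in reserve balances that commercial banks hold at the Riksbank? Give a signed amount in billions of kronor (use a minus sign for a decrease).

-445 billion

OMO sale (to banks) 461 billion kronor: the buying banks pay out of their reserve balances → −461B.
Asset purchase (from non-banks) 16 billion kronor: the Riksbank pays by crediting reserve accounts → +16B.
Net: −461 + 16 = -445 billion.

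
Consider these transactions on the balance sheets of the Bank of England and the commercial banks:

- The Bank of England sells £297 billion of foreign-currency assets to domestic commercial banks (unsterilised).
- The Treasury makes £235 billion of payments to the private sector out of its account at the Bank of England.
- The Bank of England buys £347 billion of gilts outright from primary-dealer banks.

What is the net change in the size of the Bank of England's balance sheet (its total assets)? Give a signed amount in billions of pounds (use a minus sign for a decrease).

Bank of England balance sheet:
  Assets:      Securities +£347B, Foreign assets −£297B
  Liabilities: Bank reserves +£285B, Government deposits −£235B
Change in total Bank of England assets = +£50 billion.

+£50 billion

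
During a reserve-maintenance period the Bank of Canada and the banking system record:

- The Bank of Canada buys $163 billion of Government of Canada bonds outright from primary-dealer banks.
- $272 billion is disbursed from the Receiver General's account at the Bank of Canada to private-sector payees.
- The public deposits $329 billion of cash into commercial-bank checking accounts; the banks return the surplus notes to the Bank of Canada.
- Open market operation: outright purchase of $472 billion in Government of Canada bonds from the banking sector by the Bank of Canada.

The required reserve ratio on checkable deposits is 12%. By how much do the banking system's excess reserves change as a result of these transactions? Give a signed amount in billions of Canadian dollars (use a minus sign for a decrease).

OMO purchase (from banks) $163 billion: reserves +$163B, deposits 0.
Government spending $272 billion: reserves +$272B, deposits +$272B.
Currency deposit $329 billion: reserves +$329B, deposits +$329B.
OMO purchase (from banks) $472 billion: reserves +$472B, deposits 0.
Totals: Δreserves = +$1236B, Δdeposits = +$601B.
Δrequired reserves = 12% × +$601B = +$72.12B.
Δexcess reserves = Δreserves − Δrequired = +$1236B − (+$72.12B) = +$1163.88 billion.

+$1163.88 billion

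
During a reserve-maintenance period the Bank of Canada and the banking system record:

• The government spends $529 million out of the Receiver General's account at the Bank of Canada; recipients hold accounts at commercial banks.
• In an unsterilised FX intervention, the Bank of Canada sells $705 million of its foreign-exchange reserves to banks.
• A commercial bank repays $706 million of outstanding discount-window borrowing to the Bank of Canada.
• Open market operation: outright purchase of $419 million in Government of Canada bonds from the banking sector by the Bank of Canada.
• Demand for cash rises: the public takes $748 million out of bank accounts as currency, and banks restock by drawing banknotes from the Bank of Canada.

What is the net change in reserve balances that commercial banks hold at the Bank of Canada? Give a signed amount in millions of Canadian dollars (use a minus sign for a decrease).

-$1211 million

Government spending $529 million: government payments flow into bank reserve accounts → +$529M.
FX sale $705 million: the buying banks pay out of their reserve balances → −$705M.
Discount-window repayment $706 million: repayment is debited from reserves → −$706M.
OMO purchase (from banks) $419 million: the Bank of Canada pays by crediting reserve accounts → +$419M.
Currency withdrawal $748 million: banks swap reserves for currency → −$748M.
Net: 529 − 705 − 706 + 419 − 748 = -$1211 million.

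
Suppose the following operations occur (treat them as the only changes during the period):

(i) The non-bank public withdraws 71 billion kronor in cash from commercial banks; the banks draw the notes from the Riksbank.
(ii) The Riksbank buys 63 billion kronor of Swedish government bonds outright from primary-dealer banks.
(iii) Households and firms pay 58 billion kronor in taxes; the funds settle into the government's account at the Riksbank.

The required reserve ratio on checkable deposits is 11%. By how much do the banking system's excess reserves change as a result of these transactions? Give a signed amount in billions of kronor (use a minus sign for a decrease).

Currency withdrawal 71 billion kronor: reserves −71B, deposits −71B.
OMO purchase (from banks) 63 billion kronor: reserves +63B, deposits 0.
Government account inflow 58 billion kronor: reserves −58B, deposits −58B.
Totals: Δreserves = −66B, Δdeposits = −129B.
Δrequired reserves = 11% × −129B = −14.19B.
Δexcess reserves = Δreserves − Δrequired = −66B − (−14.19B) = -51.81 billion.

-51.81 billion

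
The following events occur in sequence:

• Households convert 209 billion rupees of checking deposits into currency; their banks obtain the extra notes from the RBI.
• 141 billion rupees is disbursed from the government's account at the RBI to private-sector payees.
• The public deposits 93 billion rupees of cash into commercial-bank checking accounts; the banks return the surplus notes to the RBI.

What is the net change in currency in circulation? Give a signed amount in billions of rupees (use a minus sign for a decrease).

RBI balance sheet:
  Assets:      no change
  Liabilities: Bank reserves +25B, Currency in circulation +116B, Government deposits −141B
Commercial banking system:
  Assets:      Reserves at CB +25B
  Liabilities: Checkable deposits +25B
So the change in currency in circulation is +116 billion.

+116 billion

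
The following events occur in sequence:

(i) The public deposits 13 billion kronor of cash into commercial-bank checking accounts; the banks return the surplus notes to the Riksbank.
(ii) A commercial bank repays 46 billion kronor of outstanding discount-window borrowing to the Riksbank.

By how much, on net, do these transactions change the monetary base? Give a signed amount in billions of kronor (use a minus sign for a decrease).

Riksbank balance sheet:
  Assets:      Loans to banks −46B
  Liabilities: Bank reserves −33B, Currency in circulation −13B
Commercial banking system:
  Assets:      Reserves at CB −33B
  Liabilities: Checkable deposits +13B, Borrowings from CB −46B
Monetary base = currency + reserves: −13B + (−33B) = -46 billion.

-46 billion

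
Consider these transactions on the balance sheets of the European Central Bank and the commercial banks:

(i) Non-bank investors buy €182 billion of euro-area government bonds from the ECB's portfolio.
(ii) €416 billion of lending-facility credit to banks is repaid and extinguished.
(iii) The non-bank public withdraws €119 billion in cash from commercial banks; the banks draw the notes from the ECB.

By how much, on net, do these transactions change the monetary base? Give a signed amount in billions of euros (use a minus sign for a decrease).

-€598 billion

Asset sale (to non-banks) €182 billion: ECB balance sheet contracts → −€182B.
Discount-window repayment €416 billion: ECB balance sheet contracts → −€416B.
Currency withdrawal €119 billion: just a shift between currency and reserves — both are base money → 0.
Net: −182 − 416 + 0 = -€598 billion.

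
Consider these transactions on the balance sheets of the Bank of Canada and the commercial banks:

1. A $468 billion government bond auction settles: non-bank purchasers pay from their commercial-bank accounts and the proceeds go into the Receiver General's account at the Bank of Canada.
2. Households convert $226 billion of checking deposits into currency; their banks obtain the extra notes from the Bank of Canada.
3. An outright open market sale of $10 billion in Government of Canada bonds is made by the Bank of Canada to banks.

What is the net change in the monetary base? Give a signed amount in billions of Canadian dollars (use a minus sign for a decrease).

-$478 billion

Government account inflow $468 billion: reserves shift to a non-base liability → −$468B.
Currency withdrawal $226 billion: just a shift between currency and reserves — both are base money → 0.
OMO sale (to banks) $10 billion: Bank of Canada balance sheet contracts → −$10B.
Net: −468 + 0 − 10 = -$478 billion.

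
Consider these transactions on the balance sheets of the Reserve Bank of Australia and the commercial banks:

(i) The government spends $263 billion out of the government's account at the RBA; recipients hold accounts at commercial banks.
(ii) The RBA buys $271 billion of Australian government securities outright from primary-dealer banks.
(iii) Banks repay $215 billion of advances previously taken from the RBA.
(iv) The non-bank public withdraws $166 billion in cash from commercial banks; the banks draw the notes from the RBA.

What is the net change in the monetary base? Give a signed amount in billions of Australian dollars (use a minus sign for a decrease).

+$319 billion

RBA balance sheet:
  Assets:      Securities +$271B, Loans to banks −$215B
  Liabilities: Bank reserves +$153B, Currency in circulation +$166B, Government deposits −$263B
Monetary base = currency + reserves: +$166B + (+$153B) = +$319 billion.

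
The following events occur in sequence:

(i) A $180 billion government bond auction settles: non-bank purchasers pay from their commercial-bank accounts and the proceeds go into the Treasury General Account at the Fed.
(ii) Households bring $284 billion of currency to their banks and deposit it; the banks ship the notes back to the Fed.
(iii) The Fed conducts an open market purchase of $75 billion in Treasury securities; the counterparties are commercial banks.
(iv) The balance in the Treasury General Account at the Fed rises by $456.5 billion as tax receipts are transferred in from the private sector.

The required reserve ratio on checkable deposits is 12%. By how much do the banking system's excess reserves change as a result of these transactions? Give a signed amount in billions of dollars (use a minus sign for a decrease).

Government account inflow $180 billion: reserves −$180B, deposits −$180B.
Currency deposit $284 billion: reserves +$284B, deposits +$284B.
OMO purchase (from banks) $75 billion: reserves +$75B, deposits 0.
Government account inflow $456.5 billion: reserves −$456.5B, deposits −$456.5B.
Totals: Δreserves = −$277.5B, Δdeposits = −$352.5B.
Δrequired reserves = 12% × −$352.5B = −$42.3B.
Δexcess reserves = Δreserves − Δrequired = −$277.5B − (−$42.3B) = -$235.2 billion.

-$235.2 billion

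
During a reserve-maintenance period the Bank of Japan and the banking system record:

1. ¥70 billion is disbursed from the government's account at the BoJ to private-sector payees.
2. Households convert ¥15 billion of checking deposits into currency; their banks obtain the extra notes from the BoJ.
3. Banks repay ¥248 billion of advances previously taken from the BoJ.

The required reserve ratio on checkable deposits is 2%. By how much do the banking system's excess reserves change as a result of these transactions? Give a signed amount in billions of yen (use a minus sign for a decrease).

Government spending ¥70 billion: reserves +¥70B, deposits +¥70B.
Currency withdrawal ¥15 billion: reserves −¥15B, deposits −¥15B.
Discount-window repayment ¥248 billion: reserves −¥248B, deposits 0.
Totals: Δreserves = −¥193B, Δdeposits = +¥55B.
Δrequired reserves = 2% × +¥55B = +¥1.1B.
Δexcess reserves = Δreserves − Δrequired = −¥193B − (+¥1.1B) = -¥194.1 billion.

-¥194.1 billion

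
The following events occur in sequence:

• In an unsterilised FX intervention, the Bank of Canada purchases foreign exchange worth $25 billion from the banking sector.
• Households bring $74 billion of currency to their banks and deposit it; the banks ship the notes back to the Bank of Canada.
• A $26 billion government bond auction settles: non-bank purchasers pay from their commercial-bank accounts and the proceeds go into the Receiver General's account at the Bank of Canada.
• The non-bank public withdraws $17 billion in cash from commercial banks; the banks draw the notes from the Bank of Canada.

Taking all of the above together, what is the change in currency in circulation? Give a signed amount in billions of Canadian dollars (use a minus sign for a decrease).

FX purchase $25 billion: no currency enters or leaves circulation → 0.
Currency deposit $74 billion: notes return to the central bank → −$74B.
Government account inflow $26 billion: no currency enters or leaves circulation → 0.
Currency withdrawal $17 billion: notes leave the central bank → +$17B.
Net: 0 − 74 + 0 + 17 = -$57 billion.

-$57 billion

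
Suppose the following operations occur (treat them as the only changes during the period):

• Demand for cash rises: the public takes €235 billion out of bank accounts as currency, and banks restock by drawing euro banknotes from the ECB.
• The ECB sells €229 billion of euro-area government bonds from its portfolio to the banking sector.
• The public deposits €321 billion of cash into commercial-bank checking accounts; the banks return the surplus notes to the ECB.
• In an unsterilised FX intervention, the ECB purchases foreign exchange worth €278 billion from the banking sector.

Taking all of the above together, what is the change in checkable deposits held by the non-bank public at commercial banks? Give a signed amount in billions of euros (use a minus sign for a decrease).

+€86 billion

ECB balance sheet:
  Assets:      Securities −€229B, Foreign assets +€278B
  Liabilities: Bank reserves +€135B, Currency in circulation −€86B
Commercial banking system:
  Assets:      Reserves at CB +€135B, Securities +€229B, Foreign assets −€278B
  Liabilities: Checkable deposits +€86B
So the change in checkable deposits held by the non-bank public at commercial banks is +€86 billion.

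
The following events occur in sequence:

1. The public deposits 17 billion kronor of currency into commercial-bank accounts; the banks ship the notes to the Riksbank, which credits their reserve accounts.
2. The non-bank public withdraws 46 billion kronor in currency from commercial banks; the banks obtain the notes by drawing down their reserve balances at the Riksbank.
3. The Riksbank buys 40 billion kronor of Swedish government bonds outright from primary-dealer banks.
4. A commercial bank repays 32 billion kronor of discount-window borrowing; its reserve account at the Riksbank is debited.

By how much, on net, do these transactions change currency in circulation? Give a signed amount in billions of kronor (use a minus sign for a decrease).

Riksbank balance sheet:
  Assets:      Securities +40B, Loans to banks −32B
  Liabilities: Bank reserves −21B, Currency in circulation +29B
Commercial banking system:
  Assets:      Reserves at CB −21B, Securities −40B
  Liabilities: Checkable deposits −29B, Borrowings from CB −32B
So the change in currency in circulation is +29 billion.

+29 billion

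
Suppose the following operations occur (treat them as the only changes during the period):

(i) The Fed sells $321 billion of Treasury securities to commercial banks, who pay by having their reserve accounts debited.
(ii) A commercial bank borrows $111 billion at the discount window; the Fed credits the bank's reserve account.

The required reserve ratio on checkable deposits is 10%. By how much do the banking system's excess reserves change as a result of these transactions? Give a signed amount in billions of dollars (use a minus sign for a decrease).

-$210 billion

OMO sale (to banks) $321 billion: reserves −$321B, deposits 0.
Discount-window loan $111 billion: reserves +$111B, deposits 0.
Totals: Δreserves = −$210B, Δdeposits = 0.
Δrequired reserves = 10% × 0 = 0.
Δexcess reserves = Δreserves − Δrequired = −$210B − (0) = -$210 billion.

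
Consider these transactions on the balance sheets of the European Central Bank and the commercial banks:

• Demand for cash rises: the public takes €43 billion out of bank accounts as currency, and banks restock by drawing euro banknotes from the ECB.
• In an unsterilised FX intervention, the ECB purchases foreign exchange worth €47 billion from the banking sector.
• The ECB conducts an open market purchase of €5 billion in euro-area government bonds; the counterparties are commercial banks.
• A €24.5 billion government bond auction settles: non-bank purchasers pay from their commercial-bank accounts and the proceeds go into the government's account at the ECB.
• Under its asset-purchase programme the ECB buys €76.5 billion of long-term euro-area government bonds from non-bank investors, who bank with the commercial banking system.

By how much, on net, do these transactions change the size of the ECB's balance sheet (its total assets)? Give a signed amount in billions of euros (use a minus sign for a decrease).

+€128.5 billion

Currency withdrawal €43 billion: only the composition of liabilities changes → 0.
FX purchase €47 billion: an ECB asset is acquired → +€47B.
OMO purchase (from banks) €5 billion: an ECB asset is acquired → +€5B.
Government account inflow €24.5 billion: only the composition of liabilities changes → 0.
Asset purchase (from non-banks) €76.5 billion: an ECB asset is acquired → +€76.5B.
Net: 0 + 47 + 5 + 0 + 76.5 = +€128.5 billion.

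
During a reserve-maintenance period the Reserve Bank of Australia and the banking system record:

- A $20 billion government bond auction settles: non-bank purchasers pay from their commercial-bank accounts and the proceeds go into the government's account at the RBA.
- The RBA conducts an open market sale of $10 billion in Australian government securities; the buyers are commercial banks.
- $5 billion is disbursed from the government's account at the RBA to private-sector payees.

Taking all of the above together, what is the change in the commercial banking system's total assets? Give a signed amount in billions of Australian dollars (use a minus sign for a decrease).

-$15 billion

Government account inflow $20 billion: bank balance sheets shrink → −$20B.
OMO sale (to banks) $10 billion: just an asset swap on bank balance sheets → 0.
Government spending $5 billion: bank balance sheets expand → +$5B.
Net: −20 + 0 + 5 = -$15 billion.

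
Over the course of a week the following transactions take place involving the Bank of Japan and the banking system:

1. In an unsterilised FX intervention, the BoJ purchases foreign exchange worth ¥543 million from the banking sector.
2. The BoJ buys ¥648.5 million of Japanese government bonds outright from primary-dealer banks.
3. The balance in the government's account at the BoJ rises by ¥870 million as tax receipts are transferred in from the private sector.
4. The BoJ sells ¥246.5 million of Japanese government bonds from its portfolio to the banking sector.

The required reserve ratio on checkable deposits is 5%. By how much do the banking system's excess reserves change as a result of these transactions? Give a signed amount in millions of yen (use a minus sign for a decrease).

+¥118.5 million

FX purchase ¥543 million: reserves +¥543M, deposits 0.
OMO purchase (from banks) ¥648.5 million: reserves +¥648.5M, deposits 0.
Government account inflow ¥870 million: reserves −¥870M, deposits −¥870M.
OMO sale (to banks) ¥246.5 million: reserves −¥246.5M, deposits 0.
Totals: Δreserves = +¥75M, Δdeposits = −¥870M.
Δrequired reserves = 5% × −¥870M = −¥43.5M.
Δexcess reserves = Δreserves − Δrequired = +¥75M − (−¥43.5M) = +¥118.5 million.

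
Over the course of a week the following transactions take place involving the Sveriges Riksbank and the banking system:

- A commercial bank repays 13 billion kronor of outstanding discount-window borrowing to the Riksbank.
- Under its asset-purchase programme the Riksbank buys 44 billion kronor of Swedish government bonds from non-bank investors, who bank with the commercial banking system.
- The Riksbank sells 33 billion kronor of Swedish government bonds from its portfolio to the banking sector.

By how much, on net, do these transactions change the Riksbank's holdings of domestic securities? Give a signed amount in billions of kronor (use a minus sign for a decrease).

Discount-window repayment 13 billion kronor: the Riksbank's securities portfolio is untouched → 0.
Asset purchase (from non-banks) 44 billion kronor: securities added to the Riksbank's portfolio → +44B.
OMO sale (to banks) 33 billion kronor: securities removed from the Riksbank's portfolio → −33B.
Net: 0 + 44 − 33 = +11 billion.

+11 billion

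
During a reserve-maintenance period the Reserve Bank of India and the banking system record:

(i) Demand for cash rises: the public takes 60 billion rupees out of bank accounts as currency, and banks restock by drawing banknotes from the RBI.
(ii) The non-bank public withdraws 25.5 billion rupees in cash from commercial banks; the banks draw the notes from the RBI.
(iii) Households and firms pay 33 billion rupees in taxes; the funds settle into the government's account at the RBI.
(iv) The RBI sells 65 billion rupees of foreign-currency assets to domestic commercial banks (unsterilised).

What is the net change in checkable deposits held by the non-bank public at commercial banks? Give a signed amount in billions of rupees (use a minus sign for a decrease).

-118.5 billion

Currency withdrawal 60 billion rupees: non-bank counterparties' bank balances fall → −60B.
Currency withdrawal 25.5 billion rupees: non-bank counterparties' bank balances fall → −25.5B.
Government account inflow 33 billion rupees: non-bank counterparties' bank balances fall → −33B.
FX sale 65 billion rupees: the counterparty is a bank, so public deposits are unchanged → 0.
Net: −60 − 25.5 − 33 + 0 = -118.5 billion.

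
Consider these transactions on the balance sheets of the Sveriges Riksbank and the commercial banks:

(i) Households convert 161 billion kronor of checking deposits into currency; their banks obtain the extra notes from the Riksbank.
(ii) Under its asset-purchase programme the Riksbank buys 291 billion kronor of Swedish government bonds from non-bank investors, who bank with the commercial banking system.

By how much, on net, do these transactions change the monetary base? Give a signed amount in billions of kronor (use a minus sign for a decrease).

Riksbank balance sheet:
  Assets:      Securities +291B
  Liabilities: Bank reserves +130B, Currency in circulation +161B
Commercial banking system:
  Assets:      Reserves at CB +130B
  Liabilities: Checkable deposits +130B
Monetary base = currency + reserves: +161B + (+130B) = +291 billion.

+291 billion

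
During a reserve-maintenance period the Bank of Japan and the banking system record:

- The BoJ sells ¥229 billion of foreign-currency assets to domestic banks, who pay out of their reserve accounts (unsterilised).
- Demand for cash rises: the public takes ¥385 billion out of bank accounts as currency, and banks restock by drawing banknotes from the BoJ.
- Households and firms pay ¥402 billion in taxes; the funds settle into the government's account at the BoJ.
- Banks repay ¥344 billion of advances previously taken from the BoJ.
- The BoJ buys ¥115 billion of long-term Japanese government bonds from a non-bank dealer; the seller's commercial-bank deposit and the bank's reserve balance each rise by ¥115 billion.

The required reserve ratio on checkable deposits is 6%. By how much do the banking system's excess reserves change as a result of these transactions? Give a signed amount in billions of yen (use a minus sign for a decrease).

FX sale ¥229 billion: reserves −¥229B, deposits 0.
Currency withdrawal ¥385 billion: reserves −¥385B, deposits −¥385B.
Government account inflow ¥402 billion: reserves −¥402B, deposits −¥402B.
Discount-window repayment ¥344 billion: reserves −¥344B, deposits 0.
Asset purchase (from non-banks) ¥115 billion: reserves +¥115B, deposits +¥115B.
Totals: Δreserves = −¥1245B, Δdeposits = −¥672B.
Δrequired reserves = 6% × −¥672B = −¥40.32B.
Δexcess reserves = Δreserves − Δrequired = −¥1245B − (−¥40.32B) = -¥1204.68 billion.

-¥1204.68 billion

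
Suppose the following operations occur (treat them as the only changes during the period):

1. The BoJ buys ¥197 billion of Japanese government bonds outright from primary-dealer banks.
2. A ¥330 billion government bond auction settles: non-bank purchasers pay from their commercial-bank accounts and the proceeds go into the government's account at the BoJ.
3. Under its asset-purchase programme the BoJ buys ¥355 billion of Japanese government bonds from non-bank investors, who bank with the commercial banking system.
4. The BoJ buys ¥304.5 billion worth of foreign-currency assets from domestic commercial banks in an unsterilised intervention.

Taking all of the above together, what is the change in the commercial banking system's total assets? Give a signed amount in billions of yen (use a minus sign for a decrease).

+¥25 billion

OMO purchase (from banks) ¥197 billion: just an asset swap on bank balance sheets → 0.
Government account inflow ¥330 billion: bank balance sheets shrink → −¥330B.
Asset purchase (from non-banks) ¥355 billion: bank balance sheets expand → +¥355B.
FX purchase ¥304.5 billion: just an asset swap on bank balance sheets → 0.
Net: 0 − 330 + 355 + 0 = +¥25 billion.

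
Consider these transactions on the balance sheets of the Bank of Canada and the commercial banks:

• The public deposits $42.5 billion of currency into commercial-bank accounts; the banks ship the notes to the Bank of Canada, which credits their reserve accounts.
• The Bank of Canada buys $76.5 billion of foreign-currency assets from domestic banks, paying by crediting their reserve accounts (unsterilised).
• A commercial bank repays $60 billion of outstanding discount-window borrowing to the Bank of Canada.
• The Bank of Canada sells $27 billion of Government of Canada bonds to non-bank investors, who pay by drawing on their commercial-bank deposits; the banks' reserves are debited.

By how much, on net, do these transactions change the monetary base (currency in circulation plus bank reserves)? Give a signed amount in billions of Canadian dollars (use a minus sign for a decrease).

-$10.5 billion

Bank of Canada balance sheet:
  Assets:      Securities −$27B, Loans to banks −$60B, Foreign assets +$76.5B
  Liabilities: Bank reserves +$32B, Currency in circulation −$42.5B
Commercial banking system:
  Assets:      Reserves at CB +$32B, Foreign assets −$76.5B
  Liabilities: Checkable deposits +$15.5B, Borrowings from CB −$60B
Monetary base = currency + reserves: −$42.5B + (+$32B) = -$10.5 billion.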